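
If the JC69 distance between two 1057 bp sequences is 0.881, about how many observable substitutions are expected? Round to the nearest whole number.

548

Invert JC69: p = (3/4)(1 − e^(−4d/3)) = 0.75 × (1 − e^(-1.174667)) = 0.75 × (1 − 0.308922) = 0.518309.
Expected differing sites = pL ≈ 0.518309 × 1057 = 547.852613 ≈ 548.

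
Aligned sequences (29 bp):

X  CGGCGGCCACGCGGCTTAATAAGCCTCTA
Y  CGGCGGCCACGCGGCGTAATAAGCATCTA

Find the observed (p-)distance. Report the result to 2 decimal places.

0.07

The sequences differ at 2 of 29 positions (sites 16, 25).
p = 2/29 = 0.068965… ≈ 0.07 (to 2 d.p.).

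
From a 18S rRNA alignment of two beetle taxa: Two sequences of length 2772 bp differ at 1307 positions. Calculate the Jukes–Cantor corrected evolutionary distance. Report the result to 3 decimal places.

p = 1307/2772 ≈ 0.471501.
d = −(3/4) ln(1 − 4p/3) = −0.75 ln(1 − 0.628668) = −0.75 ln(0.371332)
  = −0.75 × (-0.990659) = 0.742994 substitutions/site.

0.743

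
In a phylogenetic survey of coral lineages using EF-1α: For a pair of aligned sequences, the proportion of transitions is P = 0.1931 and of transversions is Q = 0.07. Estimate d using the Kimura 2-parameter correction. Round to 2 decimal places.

0.34

Under the Kimura two-parameter model, d = −½ ln(1 − 2P − Q) − ¼ ln(1 − 2Q).
1 − 2P − Q = 0.5438, giving −½ ln(0.5438) = 0.304587.
1 − 2Q = 0.86, giving −¼ ln(0.86) = 0.037706.
d = 0.304587 + 0.037706 = 0.342293.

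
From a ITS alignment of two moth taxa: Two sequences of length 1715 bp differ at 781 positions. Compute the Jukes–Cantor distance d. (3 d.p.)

p = 781/1715 ≈ 0.455394.
d = −(3/4) ln(1 − 4p/3) = −0.75 ln(1 − 0.607192) = −0.75 ln(0.392808)
  = −0.75 × (-0.934434) = 0.700826 substitutions/site.

0.701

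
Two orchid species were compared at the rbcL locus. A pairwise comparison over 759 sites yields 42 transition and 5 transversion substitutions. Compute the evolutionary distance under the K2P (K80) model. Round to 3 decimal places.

0.066

P = 42/759 ≈ 0.055336 and Q = 5/759 ≈ 0.006588.
Under the Kimura two-parameter model, d = −½ ln(1 − 2P − Q) − ¼ ln(1 − 2Q).
1 − 2P − Q = 0.88274, giving −½ ln(0.88274) = 0.062362.
1 − 2Q = 0.986824, giving −¼ ln(0.986824) = 0.003316.
d = 0.062362 + 0.003316 = 0.065678.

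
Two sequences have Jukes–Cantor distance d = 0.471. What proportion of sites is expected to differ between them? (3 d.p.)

p = (3/4)(1 − e^(−4d/3)) = 0.75 × (1 − e^(-0.628)) = 0.75 × (1 − 0.533658) = 0.349757.

0.350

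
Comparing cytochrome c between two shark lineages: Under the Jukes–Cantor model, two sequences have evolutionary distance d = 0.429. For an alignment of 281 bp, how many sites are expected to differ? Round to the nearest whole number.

92

Invert JC69: p = (3/4)(1 − e^(−4d/3)) = 0.75 × (1 − e^(-0.572)) = 0.75 × (1 − 0.564396) = 0.326703.
Expected differing sites = pL ≈ 0.326703 × 281 = 91.803543 ≈ 92.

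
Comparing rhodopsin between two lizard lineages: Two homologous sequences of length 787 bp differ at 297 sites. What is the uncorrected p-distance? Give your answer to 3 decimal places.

0.377

p = 297/787 = 0.377382… ≈ 0.377 (to 3 d.p.).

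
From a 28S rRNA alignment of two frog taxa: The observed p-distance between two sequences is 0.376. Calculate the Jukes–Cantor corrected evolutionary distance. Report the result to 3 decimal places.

0.522

d = −(3/4) ln(1 − 4p/3) = −0.75 ln(1 − 0.501333) = −0.75 ln(0.498667)
  = −0.75 × (-0.695817) = 0.521863 substitutions/site.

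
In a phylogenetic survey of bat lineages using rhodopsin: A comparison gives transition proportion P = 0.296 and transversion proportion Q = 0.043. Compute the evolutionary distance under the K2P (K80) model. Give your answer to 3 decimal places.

Under the Kimura two-parameter model, d = −½ ln(1 − 2P − Q) − ¼ ln(1 − 2Q).
1 − 2P − Q = 0.365, giving −½ ln(0.365) = 0.503929.
1 − 2Q = 0.914, giving −¼ ln(0.914) = 0.022481.
d = 0.503929 + 0.022481 = 0.526410.

0.526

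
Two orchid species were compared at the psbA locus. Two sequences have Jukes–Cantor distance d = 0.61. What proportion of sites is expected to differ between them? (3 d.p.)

p = (3/4)(1 − e^(−4d/3)) = 0.75 × (1 − e^(-0.813333)) = 0.75 × (1 − 0.443378) = 0.417467.

0.417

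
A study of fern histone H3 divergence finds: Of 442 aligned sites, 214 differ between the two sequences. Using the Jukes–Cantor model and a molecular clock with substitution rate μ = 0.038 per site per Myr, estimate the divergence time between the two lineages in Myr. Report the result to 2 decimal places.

10.24

p = 214/442 ≈ 0.484163.
d = −(3/4) ln(1 − 4p/3) = −0.75 ln(1 − 0.645551) = −0.75 ln(0.354449)
  = −0.75 × (-1.037191) = 0.777893 substitutions/site.
Under a molecular clock d = 2μt, so t = d/(2μ) = 0.777893 / (2 × 0.038) = 10.24 Myr.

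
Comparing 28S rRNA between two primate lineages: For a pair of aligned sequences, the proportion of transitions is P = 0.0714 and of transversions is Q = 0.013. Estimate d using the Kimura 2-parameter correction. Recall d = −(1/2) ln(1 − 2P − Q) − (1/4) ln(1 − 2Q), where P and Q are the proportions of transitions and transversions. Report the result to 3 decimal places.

0.091

Under the Kimura two-parameter model, d = −½ ln(1 − 2P − Q) − ¼ ln(1 − 2Q).
1 − 2P − Q = 0.8442, giving −½ ln(0.8442) = 0.084683.
1 − 2Q = 0.974, giving −¼ ln(0.974) = 0.006586.
d = 0.084683 + 0.006586 = 0.091269.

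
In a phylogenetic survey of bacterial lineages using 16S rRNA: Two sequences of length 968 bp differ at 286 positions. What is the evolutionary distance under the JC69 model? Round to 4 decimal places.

0.3756

p = 286/968 ≈ 0.295455.
d = −(3/4) ln(1 − 4p/3) = −0.75 ln(1 − 0.39394) = −0.75 ln(0.60606)
  = −0.75 × (-0.500776) = 0.375582 substitutions/site.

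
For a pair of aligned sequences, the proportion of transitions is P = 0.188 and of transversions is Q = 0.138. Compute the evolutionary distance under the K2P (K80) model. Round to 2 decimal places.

Under the Kimura two-parameter model, d = −½ ln(1 − 2P − Q) − ¼ ln(1 − 2Q).
1 − 2P − Q = 0.486, giving −½ ln(0.486) = 0.360773.
1 − 2Q = 0.724, giving −¼ ln(0.724) = 0.080741.
d = 0.360773 + 0.080741 = 0.441514.

0.44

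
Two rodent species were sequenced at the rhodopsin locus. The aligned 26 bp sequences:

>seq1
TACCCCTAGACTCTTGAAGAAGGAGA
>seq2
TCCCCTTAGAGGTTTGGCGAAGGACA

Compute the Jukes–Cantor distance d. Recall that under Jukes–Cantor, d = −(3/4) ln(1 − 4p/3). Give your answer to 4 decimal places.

0.3961

The sequences differ at 8 of 26 sites (2, 6, 11, 12, 13, 17, 18, 25), so p = 8/26 ≈ 0.307692.
d = −(3/4) ln(1 − 4p/3) = −0.75 ln(1 − 0.410256) = −0.75 ln(0.589744)
  = −0.75 × (-0.528067) = 0.396050 substitutions/site.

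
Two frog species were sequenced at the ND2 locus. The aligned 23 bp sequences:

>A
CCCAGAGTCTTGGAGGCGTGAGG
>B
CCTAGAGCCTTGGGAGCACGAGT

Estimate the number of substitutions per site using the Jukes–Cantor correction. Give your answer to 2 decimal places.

The sequences differ at 7 of 23 sites (3, 8, 14, 15, 18, 19, 23), so p = 7/23 ≈ 0.304348.
d = −(3/4) ln(1 − 4p/3) = −0.75 ln(1 − 0.405797) = −0.75 ln(0.594203)
  = −0.75 × (-0.520534) = 0.390401 substitutions/site.

0.39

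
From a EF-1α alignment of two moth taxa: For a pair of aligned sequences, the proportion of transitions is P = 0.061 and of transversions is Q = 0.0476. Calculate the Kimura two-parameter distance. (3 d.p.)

0.118

Under the Kimura two-parameter model, d = −½ ln(1 − 2P − Q) − ¼ ln(1 − 2Q).
1 − 2P − Q = 0.8304, giving −½ ln(0.8304) = 0.092924.
1 − 2Q = 0.9048, giving −¼ ln(0.9048) = 0.025010.
d = 0.092924 + 0.025010 = 0.117934.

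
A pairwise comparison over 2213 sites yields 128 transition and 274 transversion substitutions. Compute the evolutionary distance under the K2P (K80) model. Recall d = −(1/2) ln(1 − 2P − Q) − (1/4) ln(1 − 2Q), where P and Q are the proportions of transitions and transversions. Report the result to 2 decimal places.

P = 128/2213 ≈ 0.05784 and Q = 274/2213 ≈ 0.123814.
Under the Kimura two-parameter model, d = −½ ln(1 − 2P − Q) − ¼ ln(1 − 2Q).
1 − 2P − Q = 0.760506, giving −½ ln(0.760506) = 0.136886.
1 − 2Q = 0.752372, giving −¼ ln(0.752372) = 0.071131.
d = 0.136886 + 0.071131 = 0.208017.

0.21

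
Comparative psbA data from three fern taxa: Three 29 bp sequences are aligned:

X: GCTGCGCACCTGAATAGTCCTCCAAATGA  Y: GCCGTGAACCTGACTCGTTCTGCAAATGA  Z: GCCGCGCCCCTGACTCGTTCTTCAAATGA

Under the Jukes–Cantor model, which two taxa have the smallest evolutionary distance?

X–Y: 7/29 differ, p = 0.241, d = 0.291.
X–Z: 6/29 differ, p = 0.207, d = 0.242.
Y–Z: 4/29 differ, p = 0.138, d = 0.152.
The smallest distance is between Y and Z.

Y and Z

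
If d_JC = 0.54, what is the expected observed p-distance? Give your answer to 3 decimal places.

0.385

p = (3/4)(1 − e^(−4d/3)) = 0.75 × (1 − e^(-0.72)) = 0.75 × (1 − 0.486752) = 0.384936.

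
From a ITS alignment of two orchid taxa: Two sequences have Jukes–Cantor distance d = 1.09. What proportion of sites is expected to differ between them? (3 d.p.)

0.575

p = (3/4)(1 − e^(−4d/3)) = 0.75 × (1 − e^(-1.453333)) = 0.75 × (1 − 0.233790) = 0.574658.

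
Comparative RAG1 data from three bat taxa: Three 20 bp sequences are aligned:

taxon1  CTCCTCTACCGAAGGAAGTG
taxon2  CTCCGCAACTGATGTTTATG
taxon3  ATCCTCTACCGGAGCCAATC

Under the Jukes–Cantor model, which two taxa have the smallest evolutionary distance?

taxon1 and taxon3

taxon1–taxon2: 8/20 differ, p = 0.400, d = 0.572.
taxon1–taxon3: 6/20 differ, p = 0.300, d = 0.383.
taxon2–taxon3: 10/20 differ, p = 0.500, d = 0.824.
The smallest distance is between taxon1 and taxon3.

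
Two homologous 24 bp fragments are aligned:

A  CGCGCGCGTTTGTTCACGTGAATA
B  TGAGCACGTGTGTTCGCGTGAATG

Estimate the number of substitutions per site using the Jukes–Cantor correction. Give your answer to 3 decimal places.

0.304

The sequences differ at 6 of 24 sites (1, 3, 6, 10, 16, 24), so p = 6/24 = 0.25.
d = −(3/4) ln(1 − 4p/3) = −0.75 ln(1 − 0.333333) = −0.75 ln(0.666667)
  = −0.75 × (-0.405465) = 0.304099 substitutions/site.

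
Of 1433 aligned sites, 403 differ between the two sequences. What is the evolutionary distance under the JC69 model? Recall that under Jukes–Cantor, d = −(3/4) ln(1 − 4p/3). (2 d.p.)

0.35

p = 403/1433 ≈ 0.281228.
d = −(3/4) ln(1 − 4p/3) = −0.75 ln(1 − 0.374971) = −0.75 ln(0.625029)
  = −0.75 × (-0.469957) = 0.352468 substitutions/site.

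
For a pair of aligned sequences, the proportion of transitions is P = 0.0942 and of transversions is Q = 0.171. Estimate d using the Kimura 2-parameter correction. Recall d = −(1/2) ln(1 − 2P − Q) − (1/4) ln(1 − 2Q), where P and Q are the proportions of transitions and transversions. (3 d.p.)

0.327

Under the Kimura two-parameter model, d = −½ ln(1 − 2P − Q) − ¼ ln(1 − 2Q).
1 − 2P − Q = 0.6406, giving −½ ln(0.6406) = 0.222675.
1 − 2Q = 0.658, giving −¼ ln(0.658) = 0.104638.
d = 0.222675 + 0.104638 = 0.327313.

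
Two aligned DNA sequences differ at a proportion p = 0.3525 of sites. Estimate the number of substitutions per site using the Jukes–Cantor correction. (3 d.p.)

d = −(3/4) ln(1 − 4p/3) = −0.75 ln(1 − 0.47) = −0.75 ln(0.53)
  = −0.75 × (-0.634878) = 0.476159 substitutions/site.

0.476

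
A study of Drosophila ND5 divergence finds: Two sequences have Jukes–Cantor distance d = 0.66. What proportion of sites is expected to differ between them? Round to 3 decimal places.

p = (3/4)(1 − e^(−4d/3)) = 0.75 × (1 − e^(-0.88)) = 0.75 × (1 − 0.414783) = 0.438913.

0.439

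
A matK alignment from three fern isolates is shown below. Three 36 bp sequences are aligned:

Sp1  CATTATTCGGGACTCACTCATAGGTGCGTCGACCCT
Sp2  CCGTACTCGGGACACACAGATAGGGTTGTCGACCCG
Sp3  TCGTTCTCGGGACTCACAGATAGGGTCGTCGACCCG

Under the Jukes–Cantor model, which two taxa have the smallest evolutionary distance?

Sp2 and Sp3

Sp1–Sp2: 10/36 differ, p = 0.278, d = 0.347.
Sp1–Sp3: 10/36 differ, p = 0.278, d = 0.347.
Sp2–Sp3: 4/36 differ, p = 0.111, d = 0.120.
The smallest distance is between Sp2 and Sp3.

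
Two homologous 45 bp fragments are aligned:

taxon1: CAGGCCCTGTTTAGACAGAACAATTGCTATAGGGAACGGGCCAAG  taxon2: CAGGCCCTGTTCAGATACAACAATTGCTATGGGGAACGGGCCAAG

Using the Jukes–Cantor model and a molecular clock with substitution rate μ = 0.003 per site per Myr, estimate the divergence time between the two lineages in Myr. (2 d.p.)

15.77

The sequences differ at 4 of 45 sites (12, 16, 18, 31), so p = 4/45 ≈ 0.088889.
d = −(3/4) ln(1 − 4p/3) = −0.75 ln(1 − 0.118519) = −0.75 ln(0.881481)
  = −0.75 × (-0.126152) = 0.094614 substitutions/site.
Under a molecular clock d = 2μt, so t = d/(2μ) = 0.094614 / (2 × 0.003) = 15.77 Myr.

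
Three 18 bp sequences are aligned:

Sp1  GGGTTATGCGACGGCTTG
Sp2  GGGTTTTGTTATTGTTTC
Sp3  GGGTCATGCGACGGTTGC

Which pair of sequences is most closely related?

Sp1 and Sp3

Sp1–Sp2: 7/18 differ, p = 0.389, d = 0.548.
Sp1–Sp3: 4/18 differ, p = 0.222, d = 0.264.
Sp2–Sp3: 7/18 differ, p = 0.389, d = 0.548.
The smallest distance is between Sp1 and Sp3.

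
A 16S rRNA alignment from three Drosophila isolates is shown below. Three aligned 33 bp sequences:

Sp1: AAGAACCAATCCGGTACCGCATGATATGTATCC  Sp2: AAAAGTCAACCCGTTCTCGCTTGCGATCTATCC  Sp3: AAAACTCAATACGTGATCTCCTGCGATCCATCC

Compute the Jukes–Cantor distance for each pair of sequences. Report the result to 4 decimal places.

d(Sp1,Sp2) = 0.4408, d(Sp1,Sp3) = 0.5587, d(Sp2,Sp3) = 0.2928

Sp1–Sp2: 11/33 sites differ → p ≈ 0.333333, d = −0.75 ln(1 − 0.444444) = 0.440839 ≈ 0.4408.
Sp1–Sp3: 13/33 sites differ → p ≈ 0.393939, d = −0.75 ln(1 − 0.525252) = 0.558728 ≈ 0.5587.
Sp2–Sp3: 8/33 sites differ → p ≈ 0.242424, d = −0.75 ln(1 − 0.323232) = 0.292820 ≈ 0.2928.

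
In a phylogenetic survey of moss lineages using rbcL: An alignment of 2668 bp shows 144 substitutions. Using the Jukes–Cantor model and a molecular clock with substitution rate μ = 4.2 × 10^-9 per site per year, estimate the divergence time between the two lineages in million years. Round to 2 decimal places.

6.67

p = 144/2668 ≈ 0.053973.
d = −(3/4) ln(1 − 4p/3) = −0.75 ln(1 − 0.071964) = −0.75 ln(0.928036)
  = −0.75 × (-0.074685) = 0.056014 substitutions/site.
Under a molecular clock d = 2μt, so t = d/(2μ) = 0.056014 / (2 × 4.2 × 10^-9) = 6.67 million years.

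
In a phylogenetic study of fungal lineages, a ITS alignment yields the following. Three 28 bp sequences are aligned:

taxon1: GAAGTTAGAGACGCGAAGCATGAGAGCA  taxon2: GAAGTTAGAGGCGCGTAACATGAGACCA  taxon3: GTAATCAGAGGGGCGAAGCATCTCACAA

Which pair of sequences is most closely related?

taxon1 and taxon2

taxon1–taxon2: 4/28 differ, p = 0.143, d = 0.158.
taxon1–taxon3: 10/28 differ, p = 0.357, d = 0.485.
taxon2–taxon3: 10/28 differ, p = 0.357, d = 0.485.
The smallest distance is between taxon1 and taxon2.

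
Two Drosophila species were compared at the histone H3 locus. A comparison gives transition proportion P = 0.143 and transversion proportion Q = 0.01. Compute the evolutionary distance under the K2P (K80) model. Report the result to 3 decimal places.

0.181

Under the Kimura two-parameter model, d = −½ ln(1 − 2P − Q) − ¼ ln(1 − 2Q).
1 − 2P − Q = 0.704, giving −½ ln(0.704) = 0.175488.
1 − 2Q = 0.98, giving −¼ ln(0.98) = 0.005051.
d = 0.175488 + 0.005051 = 0.180539.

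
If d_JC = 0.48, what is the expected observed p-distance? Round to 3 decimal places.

p = (3/4)(1 − e^(−4d/3)) = 0.75 × (1 − e^(-0.64)) = 0.75 × (1 − 0.527292) = 0.354531.

0.355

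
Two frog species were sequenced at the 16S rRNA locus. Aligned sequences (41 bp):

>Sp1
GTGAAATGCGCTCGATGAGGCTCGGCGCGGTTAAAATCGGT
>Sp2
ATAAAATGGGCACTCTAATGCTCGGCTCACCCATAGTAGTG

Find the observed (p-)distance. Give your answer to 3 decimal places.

0.439

The sequences differ at 18 of 41 positions.
p = 18/41 = 0.439024… ≈ 0.439 (to 3 d.p.).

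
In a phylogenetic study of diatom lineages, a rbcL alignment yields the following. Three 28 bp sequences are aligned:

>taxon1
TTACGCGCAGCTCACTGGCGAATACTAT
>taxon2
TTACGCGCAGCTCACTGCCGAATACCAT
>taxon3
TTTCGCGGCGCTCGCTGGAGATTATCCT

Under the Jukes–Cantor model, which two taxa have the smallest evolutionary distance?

taxon1–taxon2: 2/28 differ, p = 0.071, d = 0.075.
taxon1–taxon3: 9/28 differ, p = 0.321, d = 0.420.
taxon2–taxon3: 9/28 differ, p = 0.321, d = 0.420.
The smallest distance is between taxon1 and taxon2.

taxon1 and taxon2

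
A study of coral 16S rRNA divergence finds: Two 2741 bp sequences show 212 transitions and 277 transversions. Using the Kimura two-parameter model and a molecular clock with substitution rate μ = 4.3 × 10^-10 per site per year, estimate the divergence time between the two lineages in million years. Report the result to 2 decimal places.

P = 212/2741 ≈ 0.077344 and Q = 277/2741 ≈ 0.101058.
Under the Kimura two-parameter model, d = −½ ln(1 − 2P − Q) − ¼ ln(1 − 2Q).
1 − 2P − Q = 0.744254, giving −½ ln(0.744254) = 0.147686.
1 − 2Q = 0.797884, giving −¼ ln(0.797884) = 0.056448.
d = 0.147686 + 0.056448 = 0.204134.
Under a molecular clock d = 2μt, so t = d/(2μ) = 0.204134 / (2 × 4.3 × 10^-10) = 237.37 million years.

237.37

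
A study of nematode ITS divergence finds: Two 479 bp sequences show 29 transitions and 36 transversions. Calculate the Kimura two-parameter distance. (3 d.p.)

P = 29/479 ≈ 0.060543 and Q = 36/479 ≈ 0.075157.
Under the Kimura two-parameter model, d = −½ ln(1 − 2P − Q) − ¼ ln(1 − 2Q).
1 − 2P − Q = 0.803757, giving −½ ln(0.803757) = 0.109229.
1 − 2Q = 0.849686, giving −¼ ln(0.849686) = 0.040722.
d = 0.109229 + 0.040722 = 0.149951.

0.150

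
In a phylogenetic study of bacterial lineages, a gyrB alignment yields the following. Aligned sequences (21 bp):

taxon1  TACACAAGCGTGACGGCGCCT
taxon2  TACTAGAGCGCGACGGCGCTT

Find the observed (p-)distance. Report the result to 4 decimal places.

The sequences differ at 5 of 21 positions (sites 4, 5, 6, 11, 20).
p = 5/21 = 0.238095… ≈ 0.2381 (to 4 d.p.).

0.2381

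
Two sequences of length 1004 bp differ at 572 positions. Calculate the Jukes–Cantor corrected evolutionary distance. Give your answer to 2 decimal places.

p = 572/1004 ≈ 0.569721.
d = −(3/4) ln(1 − 4p/3) = −0.75 ln(1 − 0.759628) = −0.75 ln(0.240372)
  = −0.75 × (-1.425568) = 1.069176 substitutions/site.

1.07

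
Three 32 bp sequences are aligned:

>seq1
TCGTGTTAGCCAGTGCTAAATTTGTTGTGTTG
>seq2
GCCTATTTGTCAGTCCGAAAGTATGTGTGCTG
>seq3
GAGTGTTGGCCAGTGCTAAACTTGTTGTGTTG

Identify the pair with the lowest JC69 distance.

seq1 and seq3

seq1–seq2: 12/32 differ, p = 0.375, d = 0.520.
seq1–seq3: 4/32 differ, p = 0.125, d = 0.137.
seq2–seq3: 12/32 differ, p = 0.375, d = 0.520.
The smallest distance is between seq1 and seq3.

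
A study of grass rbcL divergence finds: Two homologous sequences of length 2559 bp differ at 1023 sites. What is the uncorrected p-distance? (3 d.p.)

0.400

p = 1023/2559 = 0.399765… ≈ 0.400 (to 3 d.p.).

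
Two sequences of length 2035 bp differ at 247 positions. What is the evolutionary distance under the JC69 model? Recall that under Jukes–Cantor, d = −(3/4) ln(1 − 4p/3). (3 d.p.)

0.132

p = 247/2035 ≈ 0.121376.
d = −(3/4) ln(1 − 4p/3) = −0.75 ln(1 − 0.161835) = −0.75 ln(0.838165)
  = −0.75 × (-0.176540) = 0.132405 substitutions/site.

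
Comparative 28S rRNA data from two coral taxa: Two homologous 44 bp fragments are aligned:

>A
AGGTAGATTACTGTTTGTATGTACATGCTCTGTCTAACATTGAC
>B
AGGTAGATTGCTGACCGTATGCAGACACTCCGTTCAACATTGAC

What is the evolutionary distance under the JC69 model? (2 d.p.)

0.30

The sequences differ at 11 of 44 sites, so p = 11/44 = 0.25.
d = −(3/4) ln(1 − 4p/3) = −0.75 ln(1 − 0.333333) = −0.75 ln(0.666667)
  = −0.75 × (-0.405465) = 0.304099 substitutions/site.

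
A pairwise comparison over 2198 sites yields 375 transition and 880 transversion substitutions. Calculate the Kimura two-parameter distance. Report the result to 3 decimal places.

P = 375/2198 ≈ 0.17061 and Q = 880/2198 ≈ 0.400364.
Under the Kimura two-parameter model, d = −½ ln(1 − 2P − Q) − ¼ ln(1 − 2Q).
1 − 2P − Q = 0.258416, giving −½ ln(0.258416) = 0.676592.
1 − 2Q = 0.199272, giving −¼ ln(0.199272) = 0.403271.
d = 0.676592 + 0.403271 = 1.079863.

1.080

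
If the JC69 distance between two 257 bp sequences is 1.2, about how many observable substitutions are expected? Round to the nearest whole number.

Invert JC69: p = (3/4)(1 − e^(−4d/3)) = 0.75 × (1 − e^(-1.6)) = 0.75 × (1 − 0.201897) = 0.598577.
Expected differing sites = pL ≈ 0.598577 × 257 = 153.834289 ≈ 154.

154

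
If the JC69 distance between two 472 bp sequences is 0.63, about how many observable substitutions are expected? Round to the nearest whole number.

Invert JC69: p = (3/4)(1 − e^(−4d/3)) = 0.75 × (1 − e^(-0.84)) = 0.75 × (1 − 0.431711) = 0.426217.
Expected differing sites = pL ≈ 0.426217 × 472 = 201.174424 ≈ 201.

201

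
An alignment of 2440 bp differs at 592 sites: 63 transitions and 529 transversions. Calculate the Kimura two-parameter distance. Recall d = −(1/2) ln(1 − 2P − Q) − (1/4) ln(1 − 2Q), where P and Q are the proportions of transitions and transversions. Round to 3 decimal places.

P = 63/2440 ≈ 0.02582 and Q = 529/2440 ≈ 0.216803.
Under the Kimura two-parameter model, d = −½ ln(1 − 2P − Q) − ¼ ln(1 − 2Q).
1 − 2P − Q = 0.731557, giving −½ ln(0.731557) = 0.156290.
1 − 2Q = 0.566394, giving −¼ ln(0.566394) = 0.142116.
d = 0.156290 + 0.142116 = 0.298406.

0.298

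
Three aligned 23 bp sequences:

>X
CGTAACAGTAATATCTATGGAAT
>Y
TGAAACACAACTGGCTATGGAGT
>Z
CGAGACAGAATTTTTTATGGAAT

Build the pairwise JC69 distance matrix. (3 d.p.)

d(X,Y) = 0.467, d(X,Z) = 0.321, d(Y,Z) = 0.467

X–Y: 8/23 sites differ → p ≈ 0.347826, d = −0.75 ln(1 − 0.463768) = 0.467391 ≈ 0.467.
X–Z: 6/23 sites differ → p ≈ 0.26087, d = −0.75 ln(1 − 0.347827) = 0.320584 ≈ 0.321.
Y–Z: 8/23 sites differ → p ≈ 0.347826, d = −0.75 ln(1 − 0.463768) = 0.467391 ≈ 0.467.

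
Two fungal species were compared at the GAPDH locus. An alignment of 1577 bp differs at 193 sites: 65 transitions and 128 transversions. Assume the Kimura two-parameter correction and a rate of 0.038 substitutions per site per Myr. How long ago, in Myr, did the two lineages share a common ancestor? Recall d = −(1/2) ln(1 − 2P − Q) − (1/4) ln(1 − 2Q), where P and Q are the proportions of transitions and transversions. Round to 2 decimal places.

1.76

P = 65/1577 ≈ 0.041218 and Q = 128/1577 ≈ 0.081167.
Under the Kimura two-parameter model, d = −½ ln(1 − 2P − Q) − ¼ ln(1 − 2Q).
1 − 2P − Q = 0.836397, giving −½ ln(0.836397) = 0.089326.
1 − 2Q = 0.837666, giving −¼ ln(0.837666) = 0.044284.
d = 0.089326 + 0.044284 = 0.133610.
Under a molecular clock d = 2μt, so t = d/(2μ) = 0.133610 / (2 × 0.038) = 1.76 Myr.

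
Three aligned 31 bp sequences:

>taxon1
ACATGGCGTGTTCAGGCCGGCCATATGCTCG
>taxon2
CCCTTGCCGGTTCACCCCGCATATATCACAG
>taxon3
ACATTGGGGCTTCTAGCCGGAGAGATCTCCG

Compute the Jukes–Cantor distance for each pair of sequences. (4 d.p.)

d(taxon1,taxon2) = 0.6913, d(taxon1,taxon3) = 0.5445, d(taxon2,taxon3) = 0.6143

taxon1–taxon2: 14/31 sites differ → p ≈ 0.451613, d = −0.75 ln(1 − 0.602151) = 0.691262 ≈ 0.6913.
taxon1–taxon3: 12/31 sites differ → p ≈ 0.387097, d = −0.75 ln(1 − 0.516129) = 0.544453 ≈ 0.5445.
taxon2–taxon3: 13/31 sites differ → p ≈ 0.419355, d = −0.75 ln(1 − 0.55914) = 0.614271 ≈ 0.6143.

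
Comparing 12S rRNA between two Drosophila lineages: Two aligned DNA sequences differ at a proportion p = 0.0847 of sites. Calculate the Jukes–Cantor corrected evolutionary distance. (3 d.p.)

d = −(3/4) ln(1 − 4p/3) = −0.75 ln(1 − 0.112933) = −0.75 ln(0.887067)
  = −0.75 × (-0.119835) = 0.089876 substitutions/site.

0.090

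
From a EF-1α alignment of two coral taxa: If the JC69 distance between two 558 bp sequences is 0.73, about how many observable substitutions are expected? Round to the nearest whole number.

Invert JC69: p = (3/4)(1 − e^(−4d/3)) = 0.75 × (1 − e^(-0.973333)) = 0.75 × (1 − 0.377822) = 0.466634.
Expected differing sites = pL ≈ 0.466634 × 558 = 260.381772 ≈ 260.

260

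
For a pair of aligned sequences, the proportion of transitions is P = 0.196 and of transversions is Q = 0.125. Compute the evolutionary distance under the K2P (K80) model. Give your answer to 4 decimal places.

Under the Kimura two-parameter model, d = −½ ln(1 − 2P − Q) − ¼ ln(1 − 2Q).
1 − 2P − Q = 0.483, giving −½ ln(0.483) = 0.363869.
1 − 2Q = 0.75, giving −¼ ln(0.75) = 0.071921.
d = 0.363869 + 0.071921 = 0.435790.

0.4358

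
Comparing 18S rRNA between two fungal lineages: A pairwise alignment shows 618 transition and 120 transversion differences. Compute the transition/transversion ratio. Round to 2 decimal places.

R = 618/120 = 5.15.

5.15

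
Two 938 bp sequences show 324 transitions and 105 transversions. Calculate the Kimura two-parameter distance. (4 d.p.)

0.8751

P = 324/938 ≈ 0.345416 and Q = 105/938 ≈ 0.11194.
Under the Kimura two-parameter model, d = −½ ln(1 − 2P − Q) − ¼ ln(1 − 2Q).
1 − 2P − Q = 0.197228, giving −½ ln(0.197228) = 0.811697.
1 − 2Q = 0.77612, giving −¼ ln(0.77612) = 0.063362.
d = 0.811697 + 0.063362 = 0.875059.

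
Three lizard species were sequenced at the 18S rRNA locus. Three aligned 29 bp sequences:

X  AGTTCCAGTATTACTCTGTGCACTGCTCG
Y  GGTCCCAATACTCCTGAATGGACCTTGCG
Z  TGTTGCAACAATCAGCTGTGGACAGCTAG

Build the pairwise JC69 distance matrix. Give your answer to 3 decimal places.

d(X,Y) = 0.683, d(X,Z) = 0.529, d(Y,Z) = 0.878

X–Y: 13/29 sites differ → p ≈ 0.448276, d = −0.75 ln(1 − 0.597701) = 0.682920 ≈ 0.683.
X–Z: 11/29 sites differ → p ≈ 0.37931, d = −0.75 ln(1 − 0.505747) = 0.528531 ≈ 0.529.
Y–Z: 15/29 sites differ → p ≈ 0.517241, d = −0.75 ln(1 − 0.689655) = 0.877553 ≈ 0.878.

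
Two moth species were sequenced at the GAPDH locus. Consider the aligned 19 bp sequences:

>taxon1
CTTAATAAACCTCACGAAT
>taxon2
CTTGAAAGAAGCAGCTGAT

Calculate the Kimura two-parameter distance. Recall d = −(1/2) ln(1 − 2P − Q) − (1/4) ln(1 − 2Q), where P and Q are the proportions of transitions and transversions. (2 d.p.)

Of 19 sites, 5 differences are transitions and 5 are transversions, so P = 5/19 ≈ 0.263158 and Q = 5/19 ≈ 0.263158.
Under the Kimura two-parameter model, d = −½ ln(1 − 2P − Q) − ¼ ln(1 − 2Q).
1 − 2P − Q = 0.210526, giving −½ ln(0.210526) = 0.779073.
1 − 2Q = 0.473684, giving −¼ ln(0.473684) = 0.186804.
d = 0.779073 + 0.186804 = 0.965877.

0.97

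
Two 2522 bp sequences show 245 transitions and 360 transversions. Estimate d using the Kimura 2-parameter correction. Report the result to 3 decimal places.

P = 245/2522 ≈ 0.097145 and Q = 360/2522 ≈ 0.142744.
Under the Kimura two-parameter model, d = −½ ln(1 − 2P − Q) − ¼ ln(1 − 2Q).
1 − 2P − Q = 0.662966, giving −½ ln(0.662966) = 0.205516.
1 − 2Q = 0.714512, giving −¼ ln(0.714512) = 0.084039.
d = 0.205516 + 0.084039 = 0.289555.

0.290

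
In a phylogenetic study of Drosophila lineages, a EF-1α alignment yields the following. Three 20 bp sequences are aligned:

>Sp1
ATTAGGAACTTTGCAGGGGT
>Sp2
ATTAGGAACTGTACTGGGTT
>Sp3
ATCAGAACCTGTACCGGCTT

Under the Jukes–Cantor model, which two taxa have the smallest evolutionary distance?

Sp1 and Sp2

Sp1–Sp2: 4/20 differ, p = 0.200, d = 0.233.
Sp1–Sp3: 8/20 differ, p = 0.400, d = 0.572.
Sp2–Sp3: 5/20 differ, p = 0.250, d = 0.304.
The smallest distance is between Sp1 and Sp2.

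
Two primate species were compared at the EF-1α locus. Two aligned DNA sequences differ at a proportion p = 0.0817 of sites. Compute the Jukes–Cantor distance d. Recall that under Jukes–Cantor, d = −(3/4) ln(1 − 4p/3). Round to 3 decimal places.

0.087

d = −(3/4) ln(1 − 4p/3) = −0.75 ln(1 − 0.108933) = −0.75 ln(0.891067)
  = −0.75 × (-0.115336) = 0.086502 substitutions/site.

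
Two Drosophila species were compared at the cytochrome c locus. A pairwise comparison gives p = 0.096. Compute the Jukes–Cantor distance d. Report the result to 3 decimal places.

0.103

d = −(3/4) ln(1 − 4p/3) = −0.75 ln(1 − 0.128) = −0.75 ln(0.872)
  = −0.75 × (-0.136966) = 0.102725 substitutions/site.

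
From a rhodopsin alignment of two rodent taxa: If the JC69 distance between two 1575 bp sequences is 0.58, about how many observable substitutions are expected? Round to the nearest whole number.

Invert JC69: p = (3/4)(1 − e^(−4d/3)) = 0.75 × (1 − e^(-0.773333)) = 0.75 × (1 − 0.461472) = 0.403896.
Expected differing sites = pL ≈ 0.403896 × 1575 = 636.1362 ≈ 636.

636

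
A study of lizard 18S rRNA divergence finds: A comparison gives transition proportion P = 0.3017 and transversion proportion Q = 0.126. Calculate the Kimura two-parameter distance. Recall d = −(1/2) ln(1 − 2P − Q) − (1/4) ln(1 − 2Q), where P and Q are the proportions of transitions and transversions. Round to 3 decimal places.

0.726

Under the Kimura two-parameter model, d = −½ ln(1 − 2P − Q) − ¼ ln(1 − 2Q).
1 − 2P − Q = 0.2706, giving −½ ln(0.2706) = 0.653557.
1 − 2Q = 0.748, giving −¼ ln(0.748) = 0.072588.
d = 0.653557 + 0.072588 = 0.726145.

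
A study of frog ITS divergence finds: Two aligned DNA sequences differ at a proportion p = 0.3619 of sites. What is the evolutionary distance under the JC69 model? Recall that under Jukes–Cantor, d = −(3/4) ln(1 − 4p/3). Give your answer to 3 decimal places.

0.494

d = −(3/4) ln(1 − 4p/3) = −0.75 ln(1 − 0.482533) = −0.75 ln(0.517467)
  = −0.75 × (-0.658810) = 0.494108 substitutions/site.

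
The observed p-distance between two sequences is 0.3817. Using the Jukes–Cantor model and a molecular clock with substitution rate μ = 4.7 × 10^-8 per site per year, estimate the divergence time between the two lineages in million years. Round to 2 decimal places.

5.67

d = −(3/4) ln(1 − 4p/3) = −0.75 ln(1 − 0.508933) = −0.75 ln(0.491067)
  = −0.75 × (-0.711175) = 0.533381 substitutions/site.
Under a molecular clock d = 2μt, so t = d/(2μ) = 0.533381 / (2 × 4.7 × 10^-8) = 5.67 million years.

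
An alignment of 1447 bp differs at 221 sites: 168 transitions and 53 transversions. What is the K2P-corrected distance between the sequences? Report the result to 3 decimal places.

0.176

P = 168/1447 ≈ 0.116102 and Q = 53/1447 ≈ 0.036628.
Under the Kimura two-parameter model, d = −½ ln(1 − 2P − Q) − ¼ ln(1 − 2Q).
1 − 2P − Q = 0.731168, giving −½ ln(0.731168) = 0.156556.
1 − 2Q = 0.926744, giving −¼ ln(0.926744) = 0.019019.
d = 0.156556 + 0.019019 = 0.175575.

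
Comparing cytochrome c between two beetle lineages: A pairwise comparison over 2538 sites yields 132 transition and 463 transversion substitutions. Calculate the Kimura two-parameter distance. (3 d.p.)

P = 132/2538 ≈ 0.052009 and Q = 463/2538 ≈ 0.182427.
Under the Kimura two-parameter model, d = −½ ln(1 − 2P − Q) − ¼ ln(1 − 2Q).
1 − 2P − Q = 0.713555, giving −½ ln(0.713555) = 0.168748.
1 − 2Q = 0.635146, giving −¼ ln(0.635146) = 0.113475.
d = 0.168748 + 0.113475 = 0.282223.

0.282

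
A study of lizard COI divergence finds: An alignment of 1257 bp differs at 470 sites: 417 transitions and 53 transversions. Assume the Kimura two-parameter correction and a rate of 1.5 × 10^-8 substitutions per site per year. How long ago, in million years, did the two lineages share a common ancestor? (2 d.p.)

P = 417/1257 ≈ 0.331742 and Q = 53/1257 ≈ 0.042164.
Under the Kimura two-parameter model, d = −½ ln(1 − 2P − Q) − ¼ ln(1 − 2Q).
1 − 2P − Q = 0.294352, giving −½ ln(0.294352) = 0.611489.
1 − 2Q = 0.915672, giving −¼ ln(0.915672) = 0.022024.
d = 0.611489 + 0.022024 = 0.633513.
Under a molecular clock d = 2μt, so t = d/(2μ) = 0.633513 / (2 × 1.5 × 10^-8) = 21.12 million years.

21.12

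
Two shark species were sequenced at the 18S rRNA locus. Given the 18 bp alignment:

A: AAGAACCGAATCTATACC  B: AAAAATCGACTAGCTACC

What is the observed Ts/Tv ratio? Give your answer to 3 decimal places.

Transitions are A↔G and C↔T; transversions are all other mismatches.
Transitions: 2. Transversions: 4.
R = 2/4 = 0.500.

0.500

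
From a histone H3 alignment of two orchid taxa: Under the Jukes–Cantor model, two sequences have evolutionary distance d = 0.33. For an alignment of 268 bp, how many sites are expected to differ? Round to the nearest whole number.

Invert JC69: p = (3/4)(1 − e^(−4d/3)) = 0.75 × (1 − e^(-0.44)) = 0.75 × (1 − 0.644036) = 0.266973.
Expected differing sites = pL ≈ 0.266973 × 268 = 71.548764 ≈ 72.

72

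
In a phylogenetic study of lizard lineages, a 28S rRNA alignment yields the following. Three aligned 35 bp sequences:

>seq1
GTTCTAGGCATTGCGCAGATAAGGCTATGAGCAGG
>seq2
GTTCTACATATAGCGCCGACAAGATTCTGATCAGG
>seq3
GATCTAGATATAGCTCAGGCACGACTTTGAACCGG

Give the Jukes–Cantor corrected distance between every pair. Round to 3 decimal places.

seq1–seq2: 10/35 sites differ → p ≈ 0.285714, d = −0.75 ln(1 − 0.380952) = 0.359679 ≈ 0.360.
seq1–seq3: 12/35 sites differ → p ≈ 0.342857, d = −0.75 ln(1 − 0.457143) = 0.458182 ≈ 0.458.
seq2–seq3: 10/35 sites differ → p ≈ 0.285714, d = −0.75 ln(1 − 0.380952) = 0.359679 ≈ 0.360.

d(seq1,seq2) = 0.360, d(seq1,seq3) = 0.458, d(seq2,seq3) = 0.360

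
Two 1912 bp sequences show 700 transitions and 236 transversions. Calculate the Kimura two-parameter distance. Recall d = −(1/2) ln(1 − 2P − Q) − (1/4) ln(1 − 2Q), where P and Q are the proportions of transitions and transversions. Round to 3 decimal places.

P = 700/1912 ≈ 0.366109 and Q = 236/1912 ≈ 0.123431.
Under the Kimura two-parameter model, d = −½ ln(1 − 2P − Q) − ¼ ln(1 − 2Q).
1 − 2P − Q = 0.144351, giving −½ ln(0.144351) = 0.967754.
1 − 2Q = 0.753138, giving −¼ ln(0.753138) = 0.070877.
d = 0.967754 + 0.070877 = 1.038631.

1.039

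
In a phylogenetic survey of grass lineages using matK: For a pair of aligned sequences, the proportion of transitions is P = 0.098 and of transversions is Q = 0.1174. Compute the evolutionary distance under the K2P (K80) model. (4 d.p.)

Under the Kimura two-parameter model, d = −½ ln(1 − 2P − Q) − ¼ ln(1 − 2Q).
1 − 2P − Q = 0.6866, giving −½ ln(0.6866) = 0.188002.
1 − 2Q = 0.7652, giving −¼ ln(0.7652) = 0.066905.
d = 0.188002 + 0.066905 = 0.254907.

0.2549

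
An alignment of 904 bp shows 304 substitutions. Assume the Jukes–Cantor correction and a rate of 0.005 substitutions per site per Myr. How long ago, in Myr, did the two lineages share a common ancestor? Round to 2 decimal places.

44.62

p = 304/904 ≈ 0.336283.
d = −(3/4) ln(1 − 4p/3) = −0.75 ln(1 − 0.448377) = −0.75 ln(0.551623)
  = −0.75 × (-0.594890) = 0.446168 substitutions/site.
Under a molecular clock d = 2μt, so t = d/(2μ) = 0.446168 / (2 × 0.005) = 44.62 Myr.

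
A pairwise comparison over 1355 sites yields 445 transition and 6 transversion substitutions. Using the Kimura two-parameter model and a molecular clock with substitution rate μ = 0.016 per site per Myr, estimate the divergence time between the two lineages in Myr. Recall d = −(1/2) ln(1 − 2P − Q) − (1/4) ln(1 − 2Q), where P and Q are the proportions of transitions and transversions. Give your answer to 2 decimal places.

16.98

P = 445/1355 ≈ 0.328413 and Q = 6/1355 ≈ 0.004428.
Under the Kimura two-parameter model, d = −½ ln(1 − 2P − Q) − ¼ ln(1 − 2Q).
1 − 2P − Q = 0.338746, giving −½ ln(0.338746) = 0.541252.
1 − 2Q = 0.991144, giving −¼ ln(0.991144) = 0.002224.
d = 0.541252 + 0.002224 = 0.543476.
Under a molecular clock d = 2μt, so t = d/(2μ) = 0.543476 / (2 × 0.016) = 16.98 Myr.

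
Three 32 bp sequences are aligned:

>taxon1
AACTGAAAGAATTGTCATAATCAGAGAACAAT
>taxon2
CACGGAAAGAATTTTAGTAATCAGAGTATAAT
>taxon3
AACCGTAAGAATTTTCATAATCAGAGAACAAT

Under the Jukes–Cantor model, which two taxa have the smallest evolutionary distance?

taxon1 and taxon3

taxon1–taxon2: 7/32 differ, p = 0.219, d = 0.259.
taxon1–taxon3: 3/32 differ, p = 0.094, d = 0.100.
taxon2–taxon3: 7/32 differ, p = 0.219, d = 0.259.
The smallest distance is between taxon1 and taxon3.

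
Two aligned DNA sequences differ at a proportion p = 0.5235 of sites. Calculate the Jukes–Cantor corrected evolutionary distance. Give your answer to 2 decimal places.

d = −(3/4) ln(1 − 4p/3) = −0.75 ln(1 − 0.698) = −0.75 ln(0.302)
  = −0.75 × (-1.197328) = 0.897996 substitutions/site.

0.90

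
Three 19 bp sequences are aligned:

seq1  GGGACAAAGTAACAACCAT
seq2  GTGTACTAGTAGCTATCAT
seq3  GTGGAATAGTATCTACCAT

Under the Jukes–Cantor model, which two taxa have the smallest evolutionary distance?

seq2 and seq3

seq1–seq2: 8/19 differ, p = 0.421, d = 0.618.
seq1–seq3: 6/19 differ, p = 0.316, d = 0.410.
seq2–seq3: 4/19 differ, p = 0.211, d = 0.247.
The smallest distance is between seq2 and seq3.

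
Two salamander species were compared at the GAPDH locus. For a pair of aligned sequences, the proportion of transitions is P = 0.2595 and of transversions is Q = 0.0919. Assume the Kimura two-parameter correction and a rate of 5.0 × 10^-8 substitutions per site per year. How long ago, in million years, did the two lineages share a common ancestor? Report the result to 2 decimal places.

5.23

Under the Kimura two-parameter model, d = −½ ln(1 − 2P − Q) − ¼ ln(1 − 2Q).
1 − 2P − Q = 0.3891, giving −½ ln(0.3891) = 0.471959.
1 − 2Q = 0.8162, giving −¼ ln(0.8162) = 0.050774.
d = 0.471959 + 0.050774 = 0.522733.
Under a molecular clock d = 2μt, so t = d/(2μ) = 0.522733 / (2 × 5.0 × 10^-8) = 5.23 million years.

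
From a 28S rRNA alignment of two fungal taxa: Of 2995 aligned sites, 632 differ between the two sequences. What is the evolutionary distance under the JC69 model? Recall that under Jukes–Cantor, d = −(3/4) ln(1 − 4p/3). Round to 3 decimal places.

p = 632/2995 ≈ 0.211018.
d = −(3/4) ln(1 − 4p/3) = −0.75 ln(1 − 0.281357) = −0.75 ln(0.718643)
  = −0.75 × (-0.330391) = 0.247793 substitutions/site.

0.248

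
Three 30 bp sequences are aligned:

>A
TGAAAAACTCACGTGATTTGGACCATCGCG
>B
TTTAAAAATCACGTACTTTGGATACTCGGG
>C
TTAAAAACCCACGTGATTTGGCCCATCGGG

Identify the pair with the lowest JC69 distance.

A–B: 9/30 differ, p = 0.300, d = 0.383.
A–C: 4/30 differ, p = 0.133, d = 0.147.
B–C: 9/30 differ, p = 0.300, d = 0.383.
The smallest distance is between A and C.

A and C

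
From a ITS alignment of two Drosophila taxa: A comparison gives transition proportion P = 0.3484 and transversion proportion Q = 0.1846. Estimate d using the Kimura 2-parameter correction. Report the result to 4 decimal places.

Under the Kimura two-parameter model, d = −½ ln(1 − 2P − Q) − ¼ ln(1 − 2Q).
1 − 2P − Q = 0.1186, giving −½ ln(0.1186) = 1.065999.
1 − 2Q = 0.6308, giving −¼ ln(0.6308) = 0.115192.
d = 1.065999 + 0.115192 = 1.181191.

1.1812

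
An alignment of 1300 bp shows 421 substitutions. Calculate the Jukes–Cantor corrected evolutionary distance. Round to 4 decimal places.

0.4240

p = 421/1300 ≈ 0.323846.
d = −(3/4) ln(1 − 4p/3) = −0.75 ln(1 − 0.431795) = −0.75 ln(0.568205)
  = −0.75 × (-0.565273) = 0.423955 substitutions/site.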